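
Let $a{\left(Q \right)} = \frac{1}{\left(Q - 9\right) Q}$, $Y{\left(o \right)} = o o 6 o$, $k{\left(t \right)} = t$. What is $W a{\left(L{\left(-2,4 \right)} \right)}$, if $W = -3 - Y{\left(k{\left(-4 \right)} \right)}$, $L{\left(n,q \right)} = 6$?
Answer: $- \frac{127}{6} \approx -21.167$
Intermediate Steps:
$Y{\left(o \right)} = 6 o^{3}$ ($Y{\left(o \right)} = o 6 o o = 6 o^{2} o = 6 o^{3}$)
$a{\left(Q \right)} = \frac{1}{Q \left(-9 + Q\right)}$ ($a{\left(Q \right)} = \frac{1}{\left(-9 + Q\right) Q} = \frac{1}{Q \left(-9 + Q\right)}$)
$W = 381$ ($W = -3 - 6 \left(-4\right)^{3} = -3 - 6 \left(-64\right) = -3 - -384 = -3 + 384 = 381$)
$W a{\left(L{\left(-2,4 \right)} \right)} = 381 \frac{1}{6 \left(-9 + 6\right)} = 381 \frac{1}{6 \left(-3\right)} = 381 \cdot \frac{1}{6} \left(- \frac{1}{3}\right) = 381 \left(- \frac{1}{18}\right) = - \frac{127}{6}$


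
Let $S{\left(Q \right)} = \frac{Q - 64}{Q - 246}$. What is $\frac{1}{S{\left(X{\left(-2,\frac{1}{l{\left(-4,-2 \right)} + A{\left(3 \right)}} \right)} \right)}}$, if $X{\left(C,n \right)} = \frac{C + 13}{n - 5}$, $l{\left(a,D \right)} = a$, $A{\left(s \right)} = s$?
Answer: $\frac{1487}{395} \approx 3.7646$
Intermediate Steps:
$X{\left(C,n \right)} = \frac{13 + C}{-5 + n}$
$S{\left(Q \right)} = \frac{-64 + Q}{-246 + Q}$ ($S{\left(Q \right)} = \frac{-64 + Q}{Q - 246} = \frac{-64 + Q}{-246 + Q}$)
$\frac{1}{S{\left(X{\left(-2,\frac{1}{l{\left(-4,-2 \right)} + A{\left(3 \right)}} \right)} \right)}} = \frac{1}{\frac{1}{-246 + \frac{13 - 2}{-5 + \frac{1}{-4 + 3}}} \left(-64 + \frac{13 - 2}{-5 + \frac{1}{-4 + 3}}\right)} = \frac{1}{\frac{1}{-246 + \frac{1}{-5 + \frac{1}{-1}} \cdot 11} \left(-64 + \frac{1}{-5 + \frac{1}{-1}} \cdot 11\right)} = \frac{1}{\frac{1}{-246 + \frac{1}{-5 - 1} \cdot 11} \left(-64 + \frac{1}{-5 - 1} \cdot 11\right)} = \frac{1}{\frac{1}{-246 + \frac{1}{-6} \cdot 11} \left(-64 + \frac{1}{-6} \cdot 11\right)} = \frac{1}{\frac{1}{-246 - \frac{11}{6}} \left(-64 - \frac{11}{6}\right)} = \frac{1}{\frac{1}{- \frac{1487}{6}} \left(- \frac{395}{6}\right)} = \frac{1}{\left(- \frac{6}{1487}\right) \left(- \frac{395}{6}\right)} = \frac{1}{\frac{395}{1487}} = \frac{1487}{395}$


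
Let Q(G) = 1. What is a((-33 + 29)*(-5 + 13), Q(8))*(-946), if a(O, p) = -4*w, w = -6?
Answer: -22704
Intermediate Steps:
a(O, p) = 24 (a(O, p) = -4*(-6) = 24)
a((-33 + 29)*(-5 + 13), Q(8))*(-946) = 24*(-946) = -22704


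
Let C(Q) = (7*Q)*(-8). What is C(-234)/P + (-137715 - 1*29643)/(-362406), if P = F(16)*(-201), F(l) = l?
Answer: -14620642/4046867 ≈ -3.6128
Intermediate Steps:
C(Q) = -56*Q
P = -3216 (P = 16*(-201) = -3216)
C(-234)/P + (-137715 - 1*29643)/(-362406) = -56*(-234)/(-3216) + (-137715 - 1*29643)/(-362406) = 13104*(-1/3216) + (-137715 - 29643)*(-1/362406) = -273/67 - 167358*(-1/362406) = -273/67 + 27893/60401 = -14620642/4046867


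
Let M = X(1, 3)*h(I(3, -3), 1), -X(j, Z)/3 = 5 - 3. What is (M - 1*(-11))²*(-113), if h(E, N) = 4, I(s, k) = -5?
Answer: -19097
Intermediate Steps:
X(j, Z) = -6 (X(j, Z) = -3*(5 - 3) = -3*2 = -6)
M = -24 (M = -6*4 = -24)
(M - 1*(-11))²*(-113) = (-24 - 1*(-11))²*(-113) = (-24 + 11)²*(-113) = (-13)²*(-113) = 169*(-113) = -19097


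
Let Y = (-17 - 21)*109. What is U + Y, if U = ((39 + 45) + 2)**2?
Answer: 3254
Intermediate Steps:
Y = -4142 (Y = -38*109 = -4142)
U = 7396 (U = (84 + 2)**2 = 86**2 = 7396)
U + Y = 7396 - 4142 = 3254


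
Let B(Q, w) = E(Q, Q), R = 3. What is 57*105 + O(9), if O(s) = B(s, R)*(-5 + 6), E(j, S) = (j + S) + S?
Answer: 6012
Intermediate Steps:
E(j, S) = j + 2*S (E(j, S) = (S + j) + S = j + 2*S)
B(Q, w) = 3*Q (B(Q, w) = Q + 2*Q = 3*Q)
O(s) = 3*s (O(s) = (3*s)*(-5 + 6) = (3*s)*1 = 3*s)
57*105 + O(9) = 57*105 + 3*9 = 5985 + 27 = 6012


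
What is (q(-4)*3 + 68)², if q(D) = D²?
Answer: 13456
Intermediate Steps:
(q(-4)*3 + 68)² = ((-4)²*3 + 68)² = (16*3 + 68)² = (48 + 68)² = 116² = 13456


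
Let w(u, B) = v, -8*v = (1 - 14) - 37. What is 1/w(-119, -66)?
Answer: 4/25 ≈ 0.16000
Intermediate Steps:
v = 25/4 (v = -((1 - 14) - 37)/8 = -(-13 - 37)/8 = -⅛*(-50) = 25/4 ≈ 6.2500)
w(u, B) = 25/4
1/w(-119, -66) = 1/(25/4) = 4/25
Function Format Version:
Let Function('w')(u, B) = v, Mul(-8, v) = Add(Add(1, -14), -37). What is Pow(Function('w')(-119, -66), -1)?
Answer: Rational(4, 25) ≈ 0.16000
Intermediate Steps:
v = Rational(25, 4) (v = Mul(Rational(-1, 8), Add(Add(1, -14), -37)) = Mul(Rational(-1, 8), Add(-13, -37)) = Mul(Rational(-1, 8), -50) = Rational(25, 4) ≈ 6.2500)
Function('w')(u, B) = Rational(25, 4)
Pow(Function('w')(-119, -66), -1) = Pow(Rational(25, 4), -1) = Rational(4, 25)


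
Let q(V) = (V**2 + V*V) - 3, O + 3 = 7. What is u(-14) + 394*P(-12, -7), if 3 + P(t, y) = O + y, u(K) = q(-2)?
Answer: -2359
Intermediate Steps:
O = 4 (O = -3 + 7 = 4)
q(V) = -3 + 2*V**2 (q(V) = (V**2 + V**2) - 3 = 2*V**2 - 3 = -3 + 2*V**2)
u(K) = 5 (u(K) = -3 + 2*(-2)**2 = -3 + 2*4 = -3 + 8 = 5)
P(t, y) = 1 + y (P(t, y) = -3 + (4 + y) = 1 + y)
u(-14) + 394*P(-12, -7) = 5 + 394*(1 - 7) = 5 + 394*(-6) = 5 - 2364 = -2359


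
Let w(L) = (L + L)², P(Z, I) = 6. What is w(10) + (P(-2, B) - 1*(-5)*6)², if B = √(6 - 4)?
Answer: 1696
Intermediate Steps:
B = √2 ≈ 1.4142
w(L) = 4*L² (w(L) = (2*L)² = 4*L²)
w(10) + (P(-2, B) - 1*(-5)*6)² = 4*10² + (6 - 1*(-5)*6)² = 4*100 + (6 + 5*6)² = 400 + (6 + 30)² = 400 + 36² = 400 + 1296 = 1696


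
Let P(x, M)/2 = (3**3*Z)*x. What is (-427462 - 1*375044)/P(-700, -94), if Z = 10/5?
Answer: 133751/12600 ≈ 10.615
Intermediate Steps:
Z = 2 (Z = 10*(1/5) = 2)
P(x, M) = 108*x (P(x, M) = 2*((3**3*2)*x) = 2*((27*2)*x) = 2*(54*x) = 108*x)
(-427462 - 1*375044)/P(-700, -94) = (-427462 - 1*375044)/((108*(-700))) = (-427462 - 375044)/(-75600) = -802506*(-1/75600) = 133751/12600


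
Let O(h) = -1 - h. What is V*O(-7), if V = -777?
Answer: -4662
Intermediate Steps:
V*O(-7) = -777*(-1 - 1*(-7)) = -777*(-1 + 7) = -777*6 = -4662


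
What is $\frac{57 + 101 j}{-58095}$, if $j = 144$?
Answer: $- \frac{4867}{19365} \approx -0.25133$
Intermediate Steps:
$\frac{57 + 101 j}{-58095} = \frac{57 + 101 \cdot 144}{-58095} = \left(57 + 14544\right) \left(- \frac{1}{58095}\right) = 14601 \left(- \frac{1}{58095}\right) = - \frac{4867}{19365}$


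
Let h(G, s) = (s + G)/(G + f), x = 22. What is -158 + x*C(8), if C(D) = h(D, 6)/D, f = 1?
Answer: -2767/18 ≈ -153.72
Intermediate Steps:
h(G, s) = (G + s)/(1 + G) (h(G, s) = (s + G)/(G + 1) = (G + s)/(1 + G))
C(D) = (6 + D)/(D*(1 + D)) (C(D) = ((D + 6)/(1 + D))/D = ((6 + D)/(1 + D))/D = (6 + D)/(D*(1 + D)))
-158 + x*C(8) = -158 + 22*((6 + 8)/(8*(1 + 8))) = -158 + 22*((1/8)*14/9) = -158 + 22*((1/8)*(1/9)*14) = -158 + 22*(7/36) = -158 + 77/18 = -2767/18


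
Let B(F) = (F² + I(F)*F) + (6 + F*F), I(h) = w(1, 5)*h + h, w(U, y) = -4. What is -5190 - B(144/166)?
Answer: -35790060/6889 ≈ -5195.3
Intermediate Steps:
I(h) = -3*h (I(h) = -4*h + h = -3*h)
B(F) = 6 - F² (B(F) = (F² + (-3*F)*F) + (6 + F*F) = (F² - 3*F²) + (6 + F²) = -2*F² + (6 + F²) = 6 - F²)
-5190 - B(144/166) = -5190 - (6 - (144/166)²) = -5190 - (6 - (144*(1/166))²) = -5190 - (6 - (72/83)²) = -5190 - (6 - 1*5184/6889) = -5190 - (6 - 5184/6889) = -5190 - 1*36150/6889 = -5190 - 36150/6889 = -35790060/6889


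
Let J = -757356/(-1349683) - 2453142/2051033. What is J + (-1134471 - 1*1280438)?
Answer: -6685060007045689189/2768244372539 ≈ -2.4149e+6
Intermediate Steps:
J = -1757601905238/2768244372539 (J = -757356*(-1/1349683) - 2453142*1/2051033 = 757356/1349683 - 2453142/2051033 = -1757601905238/2768244372539 ≈ -0.63492)
J + (-1134471 - 1*1280438) = -1757601905238/2768244372539 + (-1134471 - 1*1280438) = -1757601905238/2768244372539 + (-1134471 - 1280438) = -1757601905238/2768244372539 - 2414909 = -6685060007045689189/2768244372539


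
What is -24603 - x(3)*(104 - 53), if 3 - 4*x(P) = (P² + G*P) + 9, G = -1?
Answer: -24450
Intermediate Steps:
x(P) = -3/2 - P²/4 + P/4 (x(P) = ¾ - ((P² - P) + 9)/4 = ¾ - (9 + P² - P)/4 = ¾ + (-9/4 - P²/4 + P/4) = -3/2 - P²/4 + P/4)
-24603 - x(3)*(104 - 53) = -24603 - (-3/2 - ¼*3² + (¼)*3)*(104 - 53) = -24603 - (-3/2 - ¼*9 + ¾)*51 = -24603 - (-3/2 - 9/4 + ¾)*51 = -24603 - (-3)*51 = -24603 - 1*(-153) = -24603 + 153 = -24450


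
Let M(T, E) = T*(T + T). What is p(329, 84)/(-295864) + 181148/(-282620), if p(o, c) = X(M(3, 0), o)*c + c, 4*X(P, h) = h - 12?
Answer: -13875078323/20904270920 ≈ -0.66374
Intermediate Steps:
M(T, E) = 2*T**2 (M(T, E) = T*(2*T) = 2*T**2)
X(P, h) = -3 + h/4 (X(P, h) = (h - 12)/4 = (-12 + h)/4 = -3 + h/4)
p(o, c) = c + c*(-3 + o/4) (p(o, c) = (-3 + o/4)*c + c = c*(-3 + o/4) + c = c + c*(-3 + o/4))
p(329, 84)/(-295864) + 181148/(-282620) = ((1/4)*84*(-8 + 329))/(-295864) + 181148/(-282620) = ((1/4)*84*321)*(-1/295864) + 181148*(-1/282620) = 6741*(-1/295864) - 45287/70655 = -6741/295864 - 45287/70655 = -13875078323/20904270920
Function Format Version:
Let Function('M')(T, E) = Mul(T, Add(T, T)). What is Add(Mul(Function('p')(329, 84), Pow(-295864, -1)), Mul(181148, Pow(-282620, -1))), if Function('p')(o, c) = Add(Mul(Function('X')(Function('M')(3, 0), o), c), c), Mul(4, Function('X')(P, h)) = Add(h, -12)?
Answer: Rational(-13875078323, 20904270920) ≈ -0.66374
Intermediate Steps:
Function('M')(T, E) = Mul(2, Pow(T, 2)) (Function('M')(T, E) = Mul(T, Mul(2, T)) = Mul(2, Pow(T, 2)))
Function('X')(P, h) = Add(-3, Mul(Rational(1, 4), h)) (Function('X')(P, h) = Mul(Rational(1, 4), Add(h, -12)) = Mul(Rational(1, 4), Add(-12, h)) = Add(-3, Mul(Rational(1, 4), h)))
Function('p')(o, c) = Add(c, Mul(c, Add(-3, Mul(Rational(1, 4), o)))) (Function('p')(o, c) = Add(Mul(Add(-3, Mul(Rational(1, 4), o)), c), c) = Add(Mul(c, Add(-3, Mul(Rational(1, 4), o))), c) = Add(c, Mul(c, Add(-3, Mul(Rational(1, 4), o)))))
Add(Mul(Function('p')(329, 84), Pow(-295864, -1)), Mul(181148, Pow(-282620, -1))) = Add(Mul(Mul(Rational(1, 4), 84, Add(-8, 329)), Pow(-295864, -1)), Mul(181148, Pow(-282620, -1))) = Add(Mul(Mul(Rational(1, 4), 84, 321), Rational(-1, 295864)), Mul(181148, Rational(-1, 282620))) = Add(Mul(6741, Rational(-1, 295864)), Rational(-45287, 70655)) = Add(Rational(-6741, 295864), Rational(-45287, 70655)) = Rational(-13875078323, 20904270920)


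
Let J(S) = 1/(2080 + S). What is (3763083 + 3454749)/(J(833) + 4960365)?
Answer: 10512772308/7224771623 ≈ 1.4551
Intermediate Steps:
(3763083 + 3454749)/(J(833) + 4960365) = (3763083 + 3454749)/(1/(2080 + 833) + 4960365) = 7217832/(1/2913 + 4960365) = 7217832/(14449543246/2913) = 7217832*(2913/14449543246) = 10512772308/7224771623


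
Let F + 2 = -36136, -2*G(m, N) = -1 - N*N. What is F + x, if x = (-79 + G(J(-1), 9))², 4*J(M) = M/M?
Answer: -34694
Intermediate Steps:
J(M) = ¼ (J(M) = (M/M)/4 = (¼)*1 = ¼)
G(m, N) = ½ + N²/2 (G(m, N) = -(-1 - N*N)/2 = -(-1 - N²)/2 = ½ + N²/2)
x = 1444 (x = (-79 + (½ + (½)*9²))² = (-79 + (½ + (½)*81))² = (-79 + (½ + 81/2))² = (-79 + 41)² = (-38)² = 1444)
F = -36138 (F = -2 - 36136 = -36138)
F + x = -36138 + 1444 = -34694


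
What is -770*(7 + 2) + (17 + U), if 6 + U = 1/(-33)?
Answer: -228328/33 ≈ -6919.0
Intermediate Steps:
U = -199/33 (U = -6 + 1/(-33) = -6 - 1/33 = -199/33 ≈ -6.0303)
-770*(7 + 2) + (17 + U) = -770*(7 + 2) + (17 - 199/33) = -770*9 + 362/33 = -110*63 + 362/33 = -6930 + 362/33 = -228328/33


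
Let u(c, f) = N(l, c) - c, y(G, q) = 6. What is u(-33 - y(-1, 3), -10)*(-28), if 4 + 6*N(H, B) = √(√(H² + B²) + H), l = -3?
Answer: -3220/3 - 14*√(-3 + 3*√170)/3 ≈ -1101.4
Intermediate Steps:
N(H, B) = -⅔ + √(H + √(B² + H²))/6 (N(H, B) = -⅔ + √(√(H² + B²) + H)/6 = -⅔ + √(√(B² + H²) + H)/6 = -⅔ + √(H + √(B² + H²))/6)
u(c, f) = -⅔ - c + √(-3 + √(9 + c²))/6 (u(c, f) = (-⅔ + √(-3 + √(c² + (-3)²))/6) - c = (-⅔ + √(-3 + √(c² + 9))/6) - c = (-⅔ + √(-3 + √(9 + c²))/6) - c = -⅔ - c + √(-3 + √(9 + c²))/6)
u(-33 - y(-1, 3), -10)*(-28) = (-⅔ - (-33 - 1*6) + √(-3 + √(9 + (-33 - 1*6)²))/6)*(-28) = (-⅔ - (-33 - 6) + √(-3 + √(9 + (-33 - 6)²))/6)*(-28) = (-⅔ - 1*(-39) + √(-3 + √(9 + (-39)²))/6)*(-28) = (-⅔ + 39 + √(-3 + √(9 + 1521))/6)*(-28) = (-⅔ + 39 + √(-3 + √1530)/6)*(-28) = (-⅔ + 39 + √(-3 + 3*√170)/6)*(-28) = (115/3 + √(-3 + 3*√170)/6)*(-28) = -3220/3 - 14*√(-3 + 3*√170)/3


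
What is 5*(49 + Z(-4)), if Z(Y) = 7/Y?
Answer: 945/4 ≈ 236.25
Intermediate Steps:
5*(49 + Z(-4)) = 5*(49 + 7/(-4)) = 5*(49 + 7*(-¼)) = 5*(49 - 7/4) = 5*(189/4) = 945/4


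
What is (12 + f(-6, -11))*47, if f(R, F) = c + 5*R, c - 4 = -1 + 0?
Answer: -705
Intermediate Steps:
c = 3 (c = 4 + (-1 + 0) = 4 - 1 = 3)
f(R, F) = 3 + 5*R
(12 + f(-6, -11))*47 = (12 + (3 + 5*(-6)))*47 = (12 + (3 - 30))*47 = (12 - 27)*47 = -15*47 = -705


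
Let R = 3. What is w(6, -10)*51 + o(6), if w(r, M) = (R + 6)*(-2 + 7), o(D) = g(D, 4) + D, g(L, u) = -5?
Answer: 2296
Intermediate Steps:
o(D) = -5 + D
w(r, M) = 45 (w(r, M) = (3 + 6)*(-2 + 7) = 9*5 = 45)
w(6, -10)*51 + o(6) = 45*51 + (-5 + 6) = 2295 + 1 = 2296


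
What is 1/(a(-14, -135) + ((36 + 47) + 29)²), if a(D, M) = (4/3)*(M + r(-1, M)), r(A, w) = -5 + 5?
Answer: 1/12364 ≈ 8.0880e-5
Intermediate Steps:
r(A, w) = 0
a(D, M) = 4*M/3 (a(D, M) = (4/3)*(M + 0) = (4*(⅓))*M = 4*M/3)
1/(a(-14, -135) + ((36 + 47) + 29)²) = 1/((4/3)*(-135) + ((36 + 47) + 29)²) = 1/(-180 + (83 + 29)²) = 1/(-180 + 112²) = 1/(-180 + 12544) = 1/12364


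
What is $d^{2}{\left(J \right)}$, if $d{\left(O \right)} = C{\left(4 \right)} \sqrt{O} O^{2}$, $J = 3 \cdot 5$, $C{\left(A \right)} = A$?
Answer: $12150000$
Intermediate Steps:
$J = 15$
$d{\left(O \right)} = 4 O^{\frac{5}{2}}$ ($d{\left(O \right)} = 4 \sqrt{O} O^{2} = 4 O^{\frac{5}{2}}$)
$d^{2}{\left(J \right)} = \left(4 \cdot 15^{\frac{5}{2}}\right)^{2} = \left(4 \cdot 225 \sqrt{15}\right)^{2} = \left(900 \sqrt{15}\right)^{2} = 12150000$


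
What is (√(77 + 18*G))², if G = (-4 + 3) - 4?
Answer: -13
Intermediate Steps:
G = -5 (G = -1 - 4 = -5)
(√(77 + 18*G))² = (√(77 + 18*(-5)))² = (√(77 - 90))² = (√(-13))² = (I*√13)² = -13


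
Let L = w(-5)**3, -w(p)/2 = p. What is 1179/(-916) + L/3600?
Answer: -8321/8244 ≈ -1.0093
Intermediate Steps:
w(p) = -2*p
L = 1000 (L = (-2*(-5))**3 = 10**3 = 1000)
1179/(-916) + L/3600 = 1179/(-916) + 1000/3600 = 1179*(-1/916) + 1000*(1/3600) = -1179/916 + 5/18 = -8321/8244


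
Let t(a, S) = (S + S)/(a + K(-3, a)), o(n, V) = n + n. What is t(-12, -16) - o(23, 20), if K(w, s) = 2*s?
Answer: -406/9 ≈ -45.111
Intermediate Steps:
o(n, V) = 2*n
t(a, S) = 2*S/(3*a) (t(a, S) = (S + S)/(a + 2*a) = (2*S)/((3*a)) = (2*S)*(1/(3*a)) = 2*S/(3*a))
t(-12, -16) - o(23, 20) = (2/3)*(-16)/(-12) - 2*23 = (2/3)*(-16)*(-1/12) - 1*46 = 8/9 - 46 = -406/9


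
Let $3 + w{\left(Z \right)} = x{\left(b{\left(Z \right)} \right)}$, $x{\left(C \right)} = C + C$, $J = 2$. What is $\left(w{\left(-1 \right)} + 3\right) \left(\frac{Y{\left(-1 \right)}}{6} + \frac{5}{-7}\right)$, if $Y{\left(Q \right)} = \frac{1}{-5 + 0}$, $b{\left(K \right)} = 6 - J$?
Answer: $- \frac{628}{105} \approx -5.9809$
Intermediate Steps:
$b{\left(K \right)} = 4$ ($b{\left(K \right)} = 6 - 2 = 4$)
$Y{\left(Q \right)} = - \frac{1}{5}$ ($Y{\left(Q \right)} = \frac{1}{-5} = - \frac{1}{5}$)
$x{\left(C \right)} = 2 C$
$w{\left(Z \right)} = 5$ ($w{\left(Z \right)} = -3 + 2 \cdot 4 = -3 + 8 = 5$)
$\left(w{\left(-1 \right)} + 3\right) \left(\frac{Y{\left(-1 \right)}}{6} + \frac{5}{-7}\right) = \left(5 + 3\right) \left(- \frac{1}{5 \cdot 6} + \frac{5}{-7}\right) = 8 \left(\left(- \frac{1}{5}\right) \frac{1}{6} + 5 \left(- \frac{1}{7}\right)\right) = 8 \left(- \frac{1}{30} - \frac{5}{7}\right) = 8 \left(- \frac{157}{210}\right) = - \frac{628}{105}$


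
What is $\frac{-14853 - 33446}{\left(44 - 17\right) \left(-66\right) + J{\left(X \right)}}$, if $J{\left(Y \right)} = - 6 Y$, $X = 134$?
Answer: $\frac{48299}{2586} \approx 18.677$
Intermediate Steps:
$\frac{-14853 - 33446}{\left(44 - 17\right) \left(-66\right) + J{\left(X \right)}} = \frac{-14853 - 33446}{\left(44 - 17\right) \left(-66\right) - 804} = - \frac{48299}{27 \left(-66\right) - 804} = - \frac{48299}{-1782 - 804} = - \frac{48299}{-2586} = \left(-48299\right) \left(- \frac{1}{2586}\right) = \frac{48299}{2586}$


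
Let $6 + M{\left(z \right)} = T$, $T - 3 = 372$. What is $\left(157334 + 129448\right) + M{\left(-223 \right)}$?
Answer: $287151$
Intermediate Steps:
$T = 375$ ($T = 3 + 372 = 375$)
$M{\left(z \right)} = 369$ ($M{\left(z \right)} = -6 + 375 = 369$)
$\left(157334 + 129448\right) + M{\left(-223 \right)} = \left(157334 + 129448\right) + 369 = 286782 + 369 = 287151$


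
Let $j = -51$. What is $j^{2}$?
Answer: $2601$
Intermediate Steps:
$j^{2} = \left(-51\right)^{2} = 2601$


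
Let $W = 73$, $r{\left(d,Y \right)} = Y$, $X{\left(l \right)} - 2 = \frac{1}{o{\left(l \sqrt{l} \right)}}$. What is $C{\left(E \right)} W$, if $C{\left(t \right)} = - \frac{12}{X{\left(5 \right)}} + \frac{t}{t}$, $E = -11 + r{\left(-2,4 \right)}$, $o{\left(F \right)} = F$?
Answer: $- \frac{182573}{499} + \frac{4380 \sqrt{5}}{499} \approx -346.25$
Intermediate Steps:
$X{\left(l \right)} = 2 + \frac{1}{l^{\frac{3}{2}}}$ ($X{\left(l \right)} = 2 + \frac{1}{l \sqrt{l}} = 2 + \frac{1}{l^{\frac{3}{2}}}$)
$E = -7$ ($E = -11 + 4 = -7$)
$C{\left(t \right)} = 1 - \frac{12}{2 + \frac{\sqrt{5}}{25}}$ ($C{\left(t \right)} = - \frac{12}{2 + \frac{1}{5 \sqrt{5}}} + \frac{t}{t} = - \frac{12}{2 + \frac{\sqrt{5}}{25}} + 1 = 1 - \frac{12}{2 + \frac{\sqrt{5}}{25}}$)
$C{\left(E \right)} W = \left(- \frac{2501}{499} + \frac{60 \sqrt{5}}{499}\right) 73 = - \frac{182573}{499} + \frac{4380 \sqrt{5}}{499}$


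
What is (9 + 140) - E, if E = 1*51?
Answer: 98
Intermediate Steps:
E = 51
(9 + 140) - E = (9 + 140) - 1*51 = 149 - 51 = 98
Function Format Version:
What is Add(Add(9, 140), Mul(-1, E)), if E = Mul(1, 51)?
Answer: 98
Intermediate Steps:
E = 51
Add(Add(9, 140), Mul(-1, E)) = Add(Add(9, 140), Mul(-1, 51)) = Add(149, -51) = 98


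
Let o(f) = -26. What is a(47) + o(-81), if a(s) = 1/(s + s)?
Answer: -2443/94 ≈ -25.989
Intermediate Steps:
a(s) = 1/(2*s)
a(47) + o(-81) = (½)/47 - 26 = (½)*(1/47) - 26 = 1/94 - 26 = -2443/94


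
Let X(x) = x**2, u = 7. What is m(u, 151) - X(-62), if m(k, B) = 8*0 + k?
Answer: -3837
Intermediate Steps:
m(k, B) = k (m(k, B) = 0 + k = k)
m(u, 151) - X(-62) = 7 - 1*(-62)**2 = 7 - 1*3844 = 7 - 3844 = -3837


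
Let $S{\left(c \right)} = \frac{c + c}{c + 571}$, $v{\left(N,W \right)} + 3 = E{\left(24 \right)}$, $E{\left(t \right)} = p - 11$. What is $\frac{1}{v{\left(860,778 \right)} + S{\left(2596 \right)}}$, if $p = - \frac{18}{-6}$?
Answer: $- \frac{3167}{29645} \approx -0.10683$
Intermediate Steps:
$p = 3$ ($p = \left(-18\right) \left(- \frac{1}{6}\right) = 3$)
$E{\left(t \right)} = -8$ ($E{\left(t \right)} = 3 - 11 = -8$)
$v{\left(N,W \right)} = -11$ ($v{\left(N,W \right)} = -3 - 8 = -11$)
$S{\left(c \right)} = \frac{2 c}{571 + c}$
$\frac{1}{v{\left(860,778 \right)} + S{\left(2596 \right)}} = \frac{1}{-11 + 2 \cdot 2596 \frac{1}{571 + 2596}} = \frac{1}{-11 + 2 \cdot 2596 \cdot \frac{1}{3167}} = \frac{1}{-11 + \frac{5192}{3167}} = \frac{1}{- \frac{29645}{3167}} = - \frac{3167}{29645}$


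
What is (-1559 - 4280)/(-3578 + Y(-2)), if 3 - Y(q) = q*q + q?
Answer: 5839/3577 ≈ 1.6324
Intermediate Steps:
Y(q) = 3 - q - q² (Y(q) = 3 - (q*q + q) = 3 - (q² + q) = 3 - (q + q²) = 3 + (-q - q²) = 3 - q - q²)
(-1559 - 4280)/(-3578 + Y(-2)) = (-1559 - 4280)/(-3578 + (3 - 1*(-2) - 1*(-2)²)) = -5839/(-3578 + (3 + 2 - 1*4)) = -5839/(-3578 + (3 + 2 - 4)) = -5839/(-3578 + 1) = -5839/(-3577) = -5839*(-1/3577) = 5839/3577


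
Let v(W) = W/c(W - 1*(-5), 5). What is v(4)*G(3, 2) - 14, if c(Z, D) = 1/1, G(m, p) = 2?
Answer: -6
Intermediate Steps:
c(Z, D) = 1
v(W) = W (v(W) = W/1 = W*1 = W)
v(4)*G(3, 2) - 14 = 4*2 - 14 = 8 - 14 = -6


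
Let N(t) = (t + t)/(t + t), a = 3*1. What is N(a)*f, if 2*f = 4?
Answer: 2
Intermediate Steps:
f = 2 (f = (1/2)*4 = 2)
a = 3
N(t) = 1 (N(t) = (2*t)/((2*t)) = (2*t)*(1/(2*t)) = 1)
N(a)*f = 1*2 = 2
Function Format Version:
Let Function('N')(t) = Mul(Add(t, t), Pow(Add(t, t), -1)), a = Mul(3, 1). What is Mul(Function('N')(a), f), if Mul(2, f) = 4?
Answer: 2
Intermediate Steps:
f = 2 (f = Mul(Rational(1, 2), 4) = 2)
a = 3
Function('N')(t) = 1 (Function('N')(t) = Mul(Mul(2, t), Pow(Mul(2, t), -1)) = Mul(Mul(2, t), Mul(Rational(1, 2), Pow(t, -1))) = 1)
Mul(Function('N')(a), f) = Mul(1, 2) = 2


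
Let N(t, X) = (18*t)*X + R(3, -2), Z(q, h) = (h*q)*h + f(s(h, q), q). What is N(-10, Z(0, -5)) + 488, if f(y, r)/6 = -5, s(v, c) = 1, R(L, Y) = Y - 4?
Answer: 5882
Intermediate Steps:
R(L, Y) = -4 + Y
f(y, r) = -30 (f(y, r) = 6*(-5) = -30)
Z(q, h) = -30 + q*h² (Z(q, h) = (h*q)*h - 30 = q*h² - 30 = -30 + q*h²)
N(t, X) = -6 + 18*X*t (N(t, X) = (18*t)*X + (-4 - 2) = 18*X*t - 6 = -6 + 18*X*t)
N(-10, Z(0, -5)) + 488 = (-6 + 18*(-30 + 0*(-5)²)*(-10)) + 488 = (-6 + 18*(-30 + 0*25)*(-10)) + 488 = (-6 + 18*(-30 + 0)*(-10)) + 488 = (-6 + 18*(-30)*(-10)) + 488 = (-6 + 5400) + 488 = 5394 + 488 = 5882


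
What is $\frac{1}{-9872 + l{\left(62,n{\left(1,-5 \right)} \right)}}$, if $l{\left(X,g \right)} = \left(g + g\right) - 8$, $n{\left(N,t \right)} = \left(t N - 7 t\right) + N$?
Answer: $- \frac{1}{9818} \approx -0.00010185$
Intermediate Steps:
$n{\left(N,t \right)} = N - 7 t + N t$ ($n{\left(N,t \right)} = \left(N t - 7 t\right) + N = \left(- 7 t + N t\right) + N = N - 7 t + N t$)
$l{\left(X,g \right)} = -8 + 2 g$ ($l{\left(X,g \right)} = 2 g - 8 = -8 + 2 g$)
$\frac{1}{-9872 + l{\left(62,n{\left(1,-5 \right)} \right)}} = \frac{1}{-9872 - \left(8 - 2 \left(1 - -35 + 1 \left(-5\right)\right)\right)} = \frac{1}{-9872 - \left(8 - 2 \left(1 + 35 - 5\right)\right)} = \frac{1}{-9872 + \left(-8 + 2 \cdot 31\right)} = \frac{1}{-9872 + \left(-8 + 62\right)} = \frac{1}{-9872 + 54} = \frac{1}{-9818} = - \frac{1}{9818}$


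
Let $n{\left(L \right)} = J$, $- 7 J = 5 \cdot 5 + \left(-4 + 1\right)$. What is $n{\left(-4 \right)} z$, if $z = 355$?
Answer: $- \frac{7810}{7} \approx -1115.7$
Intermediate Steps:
$J = - \frac{22}{7}$ ($J = - \frac{5 \cdot 5 + \left(-4 + 1\right)}{7} = - \frac{25 - 3}{7} = \left(- \frac{1}{7}\right) 22 = - \frac{22}{7} \approx -3.1429$)
$n{\left(L \right)} = - \frac{22}{7}$
$n{\left(-4 \right)} z = \left(- \frac{22}{7}\right) 355 = - \frac{7810}{7}$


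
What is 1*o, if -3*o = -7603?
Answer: 7603/3 ≈ 2534.3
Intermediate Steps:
o = 7603/3 (o = -1/3*(-7603) = 7603/3 ≈ 2534.3)
1*o = 1*(7603/3) = 7603/3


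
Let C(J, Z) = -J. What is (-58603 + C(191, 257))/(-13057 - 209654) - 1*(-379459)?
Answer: 28169917381/74237 ≈ 3.7946e+5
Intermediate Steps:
(-58603 + C(191, 257))/(-13057 - 209654) - 1*(-379459) = (-58603 - 1*191)/(-13057 - 209654) - 1*(-379459) = (-58603 - 191)/(-222711) + 379459 = -58794*(-1/222711) + 379459 = 19598/74237 + 379459 = 28169917381/74237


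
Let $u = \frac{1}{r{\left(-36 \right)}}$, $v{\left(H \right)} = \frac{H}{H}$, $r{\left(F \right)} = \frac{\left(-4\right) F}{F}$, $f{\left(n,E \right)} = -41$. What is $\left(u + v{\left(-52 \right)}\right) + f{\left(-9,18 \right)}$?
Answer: $- \frac{161}{4} \approx -40.25$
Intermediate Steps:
$r{\left(F \right)} = -4$
$v{\left(H \right)} = 1$
$u = - \frac{1}{4}$ ($u = \frac{1}{-4} = - \frac{1}{4} \approx -0.25$)
$\left(u + v{\left(-52 \right)}\right) + f{\left(-9,18 \right)} = \left(- \frac{1}{4} + 1\right) - 41 = \frac{3}{4} - 41 = - \frac{161}{4}$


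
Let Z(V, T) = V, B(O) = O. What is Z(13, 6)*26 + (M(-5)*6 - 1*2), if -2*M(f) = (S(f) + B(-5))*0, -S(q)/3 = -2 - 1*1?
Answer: 336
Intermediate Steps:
S(q) = 9 (S(q) = -3*(-2 - 1*1) = -3*(-2 - 1) = -3*(-3) = 9)
M(f) = 0 (M(f) = -(9 - 5)*0/2 = -2*0 = -½*0 = 0)
Z(13, 6)*26 + (M(-5)*6 - 1*2) = 13*26 + (0*6 - 1*2) = 338 + (0 - 2) = 338 - 2 = 336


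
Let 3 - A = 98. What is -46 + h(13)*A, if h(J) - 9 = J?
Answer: -2136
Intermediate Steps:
A = -95 (A = 3 - 1*98 = 3 - 98 = -95)
h(J) = 9 + J
-46 + h(13)*A = -46 + (9 + 13)*(-95) = -46 + 22*(-95) = -46 - 2090 = -2136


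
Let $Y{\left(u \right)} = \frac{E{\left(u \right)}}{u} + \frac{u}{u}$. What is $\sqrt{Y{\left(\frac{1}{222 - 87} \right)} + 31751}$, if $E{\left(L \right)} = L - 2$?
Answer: $\sqrt{31483} \approx 177.43$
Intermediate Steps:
$E{\left(L \right)} = -2 + L$ ($E{\left(L \right)} = L - 2 = -2 + L$)
$Y{\left(u \right)} = 1 + \frac{-2 + u}{u}$ ($Y{\left(u \right)} = \frac{-2 + u}{u} + \frac{u}{u} = \frac{-2 + u}{u} + 1 = 1 + \frac{-2 + u}{u}$)
$\sqrt{Y{\left(\frac{1}{222 - 87} \right)} + 31751} = \sqrt{\left(2 - \frac{2}{\frac{1}{222 - 87}}\right) + 31751} = \sqrt{\left(2 - \frac{2}{\frac{1}{135}}\right) + 31751} = \sqrt{\left(2 - 2 \frac{1}{\frac{1}{135}}\right) + 31751} = \sqrt{\left(2 - 270\right) + 31751} = \sqrt{-268 + 31751} = \sqrt{31483}$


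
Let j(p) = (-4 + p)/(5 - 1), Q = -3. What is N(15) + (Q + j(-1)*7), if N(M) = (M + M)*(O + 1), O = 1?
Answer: 193/4 ≈ 48.250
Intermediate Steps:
j(p) = -1 + p/4 (j(p) = (-4 + p)/4 = (-4 + p)*(¼) = -1 + p/4)
N(M) = 4*M (N(M) = (M + M)*(1 + 1) = (2*M)*2 = 4*M)
N(15) + (Q + j(-1)*7) = 4*15 + (-3 + (-1 + (¼)*(-1))*7) = 60 + (-3 + (-1 - ¼)*7) = 60 + (-3 - 5/4*7) = 60 + (-3 - 35/4) = 60 - 47/4 = 193/4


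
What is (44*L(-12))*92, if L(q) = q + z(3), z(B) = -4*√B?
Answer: -48576 - 16192*√3 ≈ -76621.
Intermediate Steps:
L(q) = q - 4*√3
(44*L(-12))*92 = (44*(-12 - 4*√3))*92 = (-528 - 176*√3)*92 = -48576 - 16192*√3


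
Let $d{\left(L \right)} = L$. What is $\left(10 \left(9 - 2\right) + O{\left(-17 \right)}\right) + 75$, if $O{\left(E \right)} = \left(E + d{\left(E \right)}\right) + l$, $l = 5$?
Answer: $116$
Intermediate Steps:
$O{\left(E \right)} = 5 + 2 E$ ($O{\left(E \right)} = \left(E + E\right) + 5 = 2 E + 5 = 5 + 2 E$)
$\left(10 \left(9 - 2\right) + O{\left(-17 \right)}\right) + 75 = \left(10 \left(9 - 2\right) + \left(5 + 2 \left(-17\right)\right)\right) + 75 = \left(10 \cdot 7 + \left(5 - 34\right)\right) + 75 = \left(70 - 29\right) + 75 = 41 + 75 = 116$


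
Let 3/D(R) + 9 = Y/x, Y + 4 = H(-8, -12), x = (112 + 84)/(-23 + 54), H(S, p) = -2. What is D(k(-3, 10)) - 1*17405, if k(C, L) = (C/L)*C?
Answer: -5656723/325 ≈ -17405.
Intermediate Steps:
x = 196/31 ≈ 6.3226
k(C, L) = C**2/L
Y = -6 (Y = -4 - 2 = -6)
D(R) = -98/325 (D(R) = 3/(-9 - 6/196/31) = 3/(-9 - 6*31/196) = 3/(-9 - 93/98) = 3/(-975/98) = 3*(-98/975) = -98/325)
D(k(-3, 10)) - 1*17405 = -98/325 - 1*17405 = -98/325 - 17405 = -5656723/325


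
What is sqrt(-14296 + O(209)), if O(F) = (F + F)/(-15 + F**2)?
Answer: I*sqrt(6814611130047)/21833 ≈ 119.57*I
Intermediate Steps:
O(F) = 2*F/(-15 + F**2) (O(F) = (2*F)/(-15 + F**2) = 2*F/(-15 + F**2))
sqrt(-14296 + O(209)) = sqrt(-14296 + 2*209/(-15 + 209**2)) = sqrt(-14296 + 2*209/(-15 + 43681)) = sqrt(-14296 + 2*209/43666) = sqrt(-14296 + 2*209*(1/43666)) = sqrt(-14296 + 209/21833) = sqrt(-312124359/21833) = I*sqrt(6814611130047)/21833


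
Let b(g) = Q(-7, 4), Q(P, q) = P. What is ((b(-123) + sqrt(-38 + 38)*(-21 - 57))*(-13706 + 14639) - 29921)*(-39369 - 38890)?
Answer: 2852697068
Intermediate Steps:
b(g) = -7
((b(-123) + sqrt(-38 + 38)*(-21 - 57))*(-13706 + 14639) - 29921)*(-39369 - 38890) = ((-7 + sqrt(-38 + 38)*(-21 - 57))*(-13706 + 14639) - 29921)*(-39369 - 38890) = ((-7 + sqrt(0)*(-78))*933 - 29921)*(-78259) = ((-7 + 0*(-78))*933 - 29921)*(-78259) = ((-7 + 0)*933 - 29921)*(-78259) = (-7*933 - 29921)*(-78259) = (-6531 - 29921)*(-78259) = -36452*(-78259) = 2852697068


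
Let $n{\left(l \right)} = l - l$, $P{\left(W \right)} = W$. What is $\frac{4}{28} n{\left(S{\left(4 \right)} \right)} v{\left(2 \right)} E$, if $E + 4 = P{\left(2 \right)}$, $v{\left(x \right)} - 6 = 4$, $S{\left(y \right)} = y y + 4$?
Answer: $0$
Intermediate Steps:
$S{\left(y \right)} = 4 + y^{2}$ ($S{\left(y \right)} = y^{2} + 4 = 4 + y^{2}$)
$v{\left(x \right)} = 10$ ($v{\left(x \right)} = 6 + 4 = 10$)
$n{\left(l \right)} = 0$
$E = -2$ ($E = -4 + 2 = -2$)
$\frac{4}{28} n{\left(S{\left(4 \right)} \right)} v{\left(2 \right)} E = \frac{4}{28} \cdot 0 \cdot 10 \left(-2\right) = 4 \cdot \frac{1}{28} \cdot 0 \cdot 10 \left(-2\right) = \frac{1}{7} \cdot 0 \cdot 10 \left(-2\right) = 0 \cdot 10 \left(-2\right) = 0 \left(-2\right) = 0$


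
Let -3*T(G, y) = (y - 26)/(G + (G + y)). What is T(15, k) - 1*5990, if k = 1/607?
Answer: -327235889/54633 ≈ -5989.7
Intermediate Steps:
k = 1/607 ≈ 0.0016474
T(G, y) = -(-26 + y)/(3*(y + 2*G)) (T(G, y) = -(y - 26)/(3*(G + (G + y))) = -(-26 + y)/(3*(y + 2*G)))
T(15, k) - 1*5990 = (26 - 1*1/607)/(3*(1/607 + 2*15)) - 1*5990 = (26 - 1/607)/(3*(1/607 + 30)) - 5990 = (1/3)*(15781/607)/(18211/607) - 5990 = (1/3)*(607/18211)*(15781/607) - 5990 = 15781/54633 - 5990 = -327235889/54633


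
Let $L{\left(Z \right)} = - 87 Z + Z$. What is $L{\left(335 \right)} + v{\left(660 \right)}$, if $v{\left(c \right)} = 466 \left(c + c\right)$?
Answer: $586310$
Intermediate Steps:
$v{\left(c \right)} = 932 c$ ($v{\left(c \right)} = 466 \cdot 2 c = 932 c$)
$L{\left(Z \right)} = - 86 Z$
$L{\left(335 \right)} + v{\left(660 \right)} = \left(-86\right) 335 + 932 \cdot 660 = -28810 + 615120 = 586310$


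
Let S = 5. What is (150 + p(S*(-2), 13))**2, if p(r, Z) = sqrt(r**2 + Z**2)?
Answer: (150 + sqrt(269))**2 ≈ 27689.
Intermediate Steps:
p(r, Z) = sqrt(Z**2 + r**2)
(150 + p(S*(-2), 13))**2 = (150 + sqrt(13**2 + (5*(-2))**2))**2 = (150 + sqrt(169 + (-10)**2))**2 = (150 + sqrt(169 + 100))**2 = (150 + sqrt(269))**2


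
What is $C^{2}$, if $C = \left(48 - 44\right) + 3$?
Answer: $49$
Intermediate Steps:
$C = 7$ ($C = 4 + 3 = 7$)
$C^{2} = 7^{2} = 49$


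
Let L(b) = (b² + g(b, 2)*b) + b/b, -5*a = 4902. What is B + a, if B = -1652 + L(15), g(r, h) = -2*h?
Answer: -12332/5 ≈ -2466.4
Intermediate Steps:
a = -4902/5 (a = -⅕*4902 = -4902/5 ≈ -980.40)
L(b) = 1 + b² - 4*b (L(b) = (b² + (-2*2)*b) + b/b = (b² - 4*b) + 1 = 1 + b² - 4*b)
B = -1486 (B = -1652 + (1 + 15² - 4*15) = -1652 + (1 + 225 - 60) = -1652 + 166 = -1486)
B + a = -1486 - 4902/5 = -12332/5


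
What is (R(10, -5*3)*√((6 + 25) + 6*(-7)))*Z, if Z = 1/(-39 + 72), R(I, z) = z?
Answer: -5*I*√11/11 ≈ -1.5076*I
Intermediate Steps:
Z = 1/33 ≈ 0.030303
(R(10, -5*3)*√((6 + 25) + 6*(-7)))*Z = ((-5*3)*√((6 + 25) + 6*(-7)))*(1/33) = -15*√(31 - 42)*(1/33) = -15*I*√11*(1/33) = -5*I*√11/11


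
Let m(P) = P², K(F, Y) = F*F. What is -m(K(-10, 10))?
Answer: -10000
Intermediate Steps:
K(F, Y) = F²
-m(K(-10, 10)) = -((-10)²)² = -1*100² = -1*10000 = -10000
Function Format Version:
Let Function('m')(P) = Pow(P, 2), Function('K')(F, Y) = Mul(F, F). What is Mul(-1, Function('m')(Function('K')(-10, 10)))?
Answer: -10000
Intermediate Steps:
Function('K')(F, Y) = Pow(F, 2)
Mul(-1, Function('m')(Function('K')(-10, 10))) = Mul(-1, Pow(Pow(-10, 2), 2)) = Mul(-1, Pow(100, 2)) = Mul(-1, 10000) = -10000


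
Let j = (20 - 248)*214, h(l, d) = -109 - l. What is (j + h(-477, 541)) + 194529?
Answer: 146105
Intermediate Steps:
j = -48792 (j = -228*214 = -48792)
(j + h(-477, 541)) + 194529 = (-48792 + (-109 - 1*(-477))) + 194529 = (-48792 + (-109 + 477)) + 194529 = (-48792 + 368) + 194529 = -48424 + 194529 = 146105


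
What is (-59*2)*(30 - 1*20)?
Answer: -1180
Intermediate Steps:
(-59*2)*(30 - 1*20) = -118*(30 - 20) = -118*10 = -1180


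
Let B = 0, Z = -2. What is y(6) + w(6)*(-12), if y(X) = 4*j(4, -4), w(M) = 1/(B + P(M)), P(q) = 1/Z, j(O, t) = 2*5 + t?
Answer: 48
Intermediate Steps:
j(O, t) = 10 + t
P(q) = -½ (P(q) = 1/(-2) = 1*(-½) = -½)
w(M) = -2 (w(M) = 1/(0 - ½) = 1/(-½) = -2)
y(X) = 24 (y(X) = 4*(10 - 4) = 4*6 = 24)
y(6) + w(6)*(-12) = 24 - 2*(-12) = 24 + 24 = 48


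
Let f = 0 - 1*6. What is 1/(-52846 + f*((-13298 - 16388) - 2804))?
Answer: 1/142094 ≈ 7.0376e-6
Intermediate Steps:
f = -6 (f = 0 - 6 = -6)
1/(-52846 + f*((-13298 - 16388) - 2804)) = 1/(-52846 - 6*((-13298 - 16388) - 2804)) = 1/(-52846 - 6*(-29686 - 2804)) = 1/(-52846 - 6*(-32490)) = 1/(-52846 + 194940) = 1/142094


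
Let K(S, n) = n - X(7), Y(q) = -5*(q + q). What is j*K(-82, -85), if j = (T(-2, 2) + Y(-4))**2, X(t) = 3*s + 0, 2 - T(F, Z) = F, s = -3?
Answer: -147136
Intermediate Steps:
T(F, Z) = 2 - F
X(t) = -9 (X(t) = 3*(-3) + 0 = -9 + 0 = -9)
Y(q) = -10*q
K(S, n) = 9 + n (K(S, n) = n - 1*(-9) = n + 9 = 9 + n)
j = 1936 (j = ((2 - 1*(-2)) - 10*(-4))**2 = ((2 + 2) + 40)**2 = (4 + 40)**2 = 44**2 = 1936)
j*K(-82, -85) = 1936*(9 - 85) = 1936*(-76) = -147136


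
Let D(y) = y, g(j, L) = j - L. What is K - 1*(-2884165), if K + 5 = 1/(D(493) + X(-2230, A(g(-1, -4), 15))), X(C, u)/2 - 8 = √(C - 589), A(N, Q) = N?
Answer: 779752845629/270357 - 2*I*√2819/270357 ≈ 2.8842e+6 - 0.00039277*I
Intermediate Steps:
X(C, u) = 16 + 2*√(-589 + C) (X(C, u) = 16 + 2*√(C - 589) = 16 + 2*√(-589 + C))
K = -5 + 1/(509 + 2*I*√2819) (K = -5 + 1/(493 + (16 + 2*√(-589 - 2230))) = -5 + 1/(493 + (16 + 2*√(-2819))) = -5 + 1/(493 + (16 + 2*(I*√2819))) = -5 + 1/(493 + (16 + 2*I*√2819)) = -5 + 1/(509 + 2*I*√2819) ≈ -4.9981 - 0.00039277*I)
K - 1*(-2884165) = 2*(-5*√2819 + 1272*I)/(-509*I + 2*√2819) - 1*(-2884165) = 2*(-5*√2819 + 1272*I)/(-509*I + 2*√2819) + 2884165 = 2884165 + 2*(-5*√2819 + 1272*I)/(-509*I + 2*√2819)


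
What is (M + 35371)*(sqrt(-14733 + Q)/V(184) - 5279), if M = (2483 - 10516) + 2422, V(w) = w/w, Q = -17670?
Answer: -157103040 + 29760*I*sqrt(32403) ≈ -1.571e+8 + 5.357e+6*I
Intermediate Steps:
V(w) = 1
M = -5611 (M = -8033 + 2422 = -5611)
(M + 35371)*(sqrt(-14733 + Q)/V(184) - 5279) = (-5611 + 35371)*(sqrt(-14733 - 17670)/1 - 5279) = 29760*(sqrt(-32403)*1 - 5279) = 29760*((I*sqrt(32403))*1 - 5279) = 29760*(I*sqrt(32403) - 5279) = 29760*(-5279 + I*sqrt(32403)) = -157103040 + 29760*I*sqrt(32403)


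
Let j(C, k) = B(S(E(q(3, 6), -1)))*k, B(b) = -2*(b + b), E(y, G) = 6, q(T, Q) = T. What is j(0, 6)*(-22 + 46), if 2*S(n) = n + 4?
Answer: -2880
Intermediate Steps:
S(n) = 2 + n/2 (S(n) = (n + 4)/2 = (4 + n)/2 = 2 + n/2)
B(b) = -4*b
j(C, k) = -20*k (j(C, k) = (-4*(2 + (½)*6))*k = (-4*(2 + 3))*k = (-4*5)*k = -20*k)
j(0, 6)*(-22 + 46) = (-20*6)*(-22 + 46) = -120*24 = -2880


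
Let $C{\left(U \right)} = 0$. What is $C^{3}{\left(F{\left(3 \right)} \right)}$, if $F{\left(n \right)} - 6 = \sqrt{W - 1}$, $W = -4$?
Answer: $0$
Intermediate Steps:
$F{\left(n \right)} = 6 + i \sqrt{5}$ ($F{\left(n \right)} = 6 + \sqrt{-4 - 1} = 6 + \sqrt{-5} = 6 + i \sqrt{5}$)
$C^{3}{\left(F{\left(3 \right)} \right)} = 0^{3} = 0$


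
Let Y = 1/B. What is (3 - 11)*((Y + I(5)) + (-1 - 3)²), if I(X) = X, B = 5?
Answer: -848/5 ≈ -169.60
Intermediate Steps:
Y = ⅕ (Y = 1/5 = ⅕ ≈ 0.20000)
(3 - 11)*((Y + I(5)) + (-1 - 3)²) = (3 - 11)*((⅕ + 5) + (-1 - 3)²) = -8*(26/5 + (-4)²) = -8*(26/5 + 16) = -8*106/5 = -848/5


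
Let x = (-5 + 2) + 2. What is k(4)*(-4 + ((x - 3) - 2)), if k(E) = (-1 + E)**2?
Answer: -90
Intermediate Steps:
x = -1 (x = -3 + 2 = -1)
k(4)*(-4 + ((x - 3) - 2)) = (-1 + 4)**2*(-4 + ((-1 - 3) - 2)) = 3**2*(-4 + (-4 - 2)) = 9*(-4 - 6) = 9*(-10) = -90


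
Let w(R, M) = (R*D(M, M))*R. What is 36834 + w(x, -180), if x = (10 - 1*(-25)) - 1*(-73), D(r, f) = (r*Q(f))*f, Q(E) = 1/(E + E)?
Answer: -1012926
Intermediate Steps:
Q(E) = 1/(2*E)
D(r, f) = r/2 (D(r, f) = (r*(1/(2*f)))*f = (r/(2*f))*f = r/2)
x = 108 (x = (10 + 25) + 73 = 35 + 73 = 108)
w(R, M) = M*R²/2 (w(R, M) = (R*(M/2))*R = (M*R/2)*R = M*R²/2)
36834 + w(x, -180) = 36834 + (½)*(-180)*108² = 36834 + (½)*(-180)*11664 = 36834 - 1049760 = -1012926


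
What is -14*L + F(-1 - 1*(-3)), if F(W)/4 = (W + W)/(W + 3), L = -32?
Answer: 2256/5 ≈ 451.20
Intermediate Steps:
F(W) = 8*W/(3 + W) (F(W) = 4*((W + W)/(W + 3)) = 4*((2*W)/(3 + W)) = 4*(2*W/(3 + W)) = 8*W/(3 + W))
-14*L + F(-1 - 1*(-3)) = -14*(-32) + 8*(-1 - 1*(-3))/(3 + (-1 - 1*(-3))) = 448 + 8*(-1 + 3)/(3 + (-1 + 3)) = 448 + 8*2/(3 + 2) = 448 + 8*2/5 = 448 + 8*2*(1/5) = 448 + 16/5 = 2256/5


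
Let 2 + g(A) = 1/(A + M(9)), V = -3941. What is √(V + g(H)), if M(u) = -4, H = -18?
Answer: I*√1908434/22 ≈ 62.794*I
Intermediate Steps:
g(A) = -2 + 1/(-4 + A) (g(A) = -2 + 1/(A - 4) = -2 + 1/(-4 + A))
√(V + g(H)) = √(-3941 + (9 - 2*(-18))/(-4 - 18)) = √(-3941 + (9 + 36)/(-22)) = √(-3941 - 1/22*45) = √(-3941 - 45/22) = √(-86747/22) = I*√1908434/22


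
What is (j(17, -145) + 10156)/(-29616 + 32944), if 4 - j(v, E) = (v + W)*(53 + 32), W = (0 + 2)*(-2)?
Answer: 9055/3328 ≈ 2.7209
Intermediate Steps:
W = -4 (W = 2*(-2) = -4)
j(v, E) = 344 - 85*v (j(v, E) = 4 - (v - 4)*(53 + 32) = 4 - (-4 + v)*85 = 4 - (-340 + 85*v) = 4 + (340 - 85*v) = 344 - 85*v)
(j(17, -145) + 10156)/(-29616 + 32944) = ((344 - 85*17) + 10156)/(-29616 + 32944) = ((344 - 1445) + 10156)/3328 = (-1101 + 10156)*(1/3328) = 9055*(1/3328) = 9055/3328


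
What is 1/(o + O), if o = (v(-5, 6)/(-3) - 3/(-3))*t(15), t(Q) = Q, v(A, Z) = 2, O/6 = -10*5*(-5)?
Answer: 1/1505 ≈ 0.00066445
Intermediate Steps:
O = 1500 (O = 6*(-10*5*(-5)) = 6*(-50*(-5)) = 6*250 = 1500)
o = 5 (o = (2/(-3) - 3/(-3))*15 = (2*(-⅓) - 3*(-⅓))*15 = (-⅔ + 1)*15 = (⅓)*15 = 5)
1/(o + O) = 1/(5 + 1500) = 1/1505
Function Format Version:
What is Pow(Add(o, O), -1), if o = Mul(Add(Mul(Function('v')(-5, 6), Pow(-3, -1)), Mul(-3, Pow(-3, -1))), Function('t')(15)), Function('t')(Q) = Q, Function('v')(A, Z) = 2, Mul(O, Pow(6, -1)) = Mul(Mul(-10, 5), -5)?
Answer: Rational(1, 1505) ≈ 0.00066445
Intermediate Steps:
O = 1500 (O = Mul(6, Mul(Mul(-10, 5), -5)) = Mul(6, Mul(-50, -5)) = Mul(6, 250) = 1500)
o = 5 (o = Mul(Add(Mul(2, Pow(-3, -1)), Mul(-3, Pow(-3, -1))), 15) = Mul(Add(Mul(2, Rational(-1, 3)), Mul(-3, Rational(-1, 3))), 15) = Mul(Add(Rational(-2, 3), 1), 15) = Mul(Rational(1, 3), 15) = 5)
Pow(Add(o, O), -1) = Pow(Add(5, 1500), -1) = Pow(1505, -1) = Rational(1, 1505)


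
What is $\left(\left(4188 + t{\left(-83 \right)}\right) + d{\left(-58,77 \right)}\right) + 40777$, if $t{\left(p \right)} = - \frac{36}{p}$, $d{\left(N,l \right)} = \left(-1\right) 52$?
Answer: $\frac{3727815}{83} \approx 44913.0$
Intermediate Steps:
$d{\left(N,l \right)} = -52$
$\left(\left(4188 + t{\left(-83 \right)}\right) + d{\left(-58,77 \right)}\right) + 40777 = \left(\left(4188 - \frac{36}{-83}\right) - 52\right) + 40777 = \left(\left(4188 - - \frac{36}{83}\right) - 52\right) + 40777 = \left(\left(4188 + \frac{36}{83}\right) - 52\right) + 40777 = \left(\frac{347640}{83} - 52\right) + 40777 = \frac{343324}{83} + 40777 = \frac{3727815}{83}$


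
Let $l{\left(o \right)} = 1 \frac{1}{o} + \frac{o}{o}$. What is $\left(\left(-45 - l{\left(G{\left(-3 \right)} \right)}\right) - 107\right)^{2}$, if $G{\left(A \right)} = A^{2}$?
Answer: $\frac{1898884}{81} \approx 23443.0$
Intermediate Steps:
$l{\left(o \right)} = 1 + \frac{1}{o}$ ($l{\left(o \right)} = \frac{1}{o} + 1 = 1 + \frac{1}{o}$)
$\left(\left(-45 - l{\left(G{\left(-3 \right)} \right)}\right) - 107\right)^{2} = \left(\left(-45 - \frac{1 + \left(-3\right)^{2}}{\left(-3\right)^{2}}\right) - 107\right)^{2} = \left(\left(-45 - \frac{1 + 9}{9}\right) - 107\right)^{2} = \left(\left(-45 - \frac{1}{9} \cdot 10\right) - 107\right)^{2} = \left(\left(-45 - \frac{10}{9}\right) - 107\right)^{2} = \left(- \frac{415}{9} - 107\right)^{2} = \left(- \frac{1378}{9}\right)^{2} = \frac{1898884}{81}$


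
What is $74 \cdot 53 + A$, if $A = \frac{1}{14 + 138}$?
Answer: $\frac{596145}{152} \approx 3922.0$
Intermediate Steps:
$A = \frac{1}{152} \approx 0.0065789$
$74 \cdot 53 + A = 74 \cdot 53 + \frac{1}{152} = 3922 + \frac{1}{152} = \frac{596145}{152}$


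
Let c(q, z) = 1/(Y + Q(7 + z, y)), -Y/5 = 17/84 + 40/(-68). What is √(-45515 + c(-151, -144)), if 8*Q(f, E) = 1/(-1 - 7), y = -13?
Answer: I*√87010059697331/43723 ≈ 213.34*I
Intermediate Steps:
Y = 2755/1428 (Y = -5*(17/84 + 40/(-68)) = -5*(17*(1/84) + 40*(-1/68)) = -5*(17/84 - 10/17) = -5*(-551/1428) = 2755/1428 ≈ 1.9293)
Q(f, E) = -1/64 (Q(f, E) = 1/(8*(-1 - 7)) = (⅛)/(-8) = (⅛)*(-⅛) = -1/64)
c(q, z) = 22848/43723 (c(q, z) = 1/(2755/1428 - 1/64) = 1/(43723/22848) = 22848/43723)
√(-45515 + c(-151, -144)) = √(-45515 + 22848/43723) = √(-1990029497/43723) = I*√87010059697331/43723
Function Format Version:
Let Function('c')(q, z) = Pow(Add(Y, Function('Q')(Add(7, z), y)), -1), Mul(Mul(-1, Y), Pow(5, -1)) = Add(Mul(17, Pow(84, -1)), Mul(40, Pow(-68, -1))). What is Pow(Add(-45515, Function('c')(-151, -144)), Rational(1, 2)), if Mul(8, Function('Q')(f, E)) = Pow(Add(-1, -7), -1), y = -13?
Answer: Mul(Rational(1, 43723), I, Pow(87010059697331, Rational(1, 2))) ≈ Mul(213.34, I)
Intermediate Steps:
Y = Rational(2755, 1428) (Y = Mul(-5, Add(Mul(17, Pow(84, -1)), Mul(40, Pow(-68, -1)))) = Mul(-5, Add(Mul(17, Rational(1, 84)), Mul(40, Rational(-1, 68)))) = Mul(-5, Add(Rational(17, 84), Rational(-10, 17))) = Mul(-5, Rational(-551, 1428)) = Rational(2755, 1428) ≈ 1.9293)
Function('Q')(f, E) = Rational(-1, 64) (Function('Q')(f, E) = Mul(Rational(1, 8), Pow(Add(-1, -7), -1)) = Mul(Rational(1, 8), Pow(-8, -1)) = Mul(Rational(1, 8), Rational(-1, 8)) = Rational(-1, 64))
Function('c')(q, z) = Rational(22848, 43723) (Function('c')(q, z) = Pow(Add(Rational(2755, 1428), Rational(-1, 64)), -1) = Pow(Rational(43723, 22848), -1) = Rational(22848, 43723))
Pow(Add(-45515, Function('c')(-151, -144)), Rational(1, 2)) = Pow(Add(-45515, Rational(22848, 43723)), Rational(1, 2)) = Pow(Rational(-1990029497, 43723), Rational(1, 2)) = Mul(Rational(1, 43723), I, Pow(87010059697331, Rational(1, 2)))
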